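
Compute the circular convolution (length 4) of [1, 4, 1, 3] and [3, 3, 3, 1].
Use y[k] = Σ_j x[j]·h[(k-j) mod 4]. y[0] = 1×3 + 4×1 + 1×3 + 3×3 = 19; y[1] = 1×3 + 4×3 + 1×1 + 3×3 = 25; y[2] = 1×3 + 4×3 + 1×3 + 3×1 = 21; y[3] = 1×1 + 4×3 + 1×3 + 3×3 = 25. Result: [19, 25, 21, 25]

[19, 25, 21, 25]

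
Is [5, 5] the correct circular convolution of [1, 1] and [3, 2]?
Recompute circular convolution of [1, 1] and [3, 2]: y[0] = 1×3 + 1×2 = 5; y[1] = 1×2 + 1×3 = 5 → [5, 5]. Given [5, 5] matches, so answer: Yes

Yes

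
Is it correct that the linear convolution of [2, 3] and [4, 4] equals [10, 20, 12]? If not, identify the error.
Recompute linear convolution of [2, 3] and [4, 4]: y[0] = 2×4 = 8; y[1] = 2×4 + 3×4 = 20; y[2] = 3×4 = 12 → [8, 20, 12]. Compare to given [10, 20, 12]: they differ at index 0: given 10, correct 8, so answer: No

No. Error at index 0: given 10, correct 8.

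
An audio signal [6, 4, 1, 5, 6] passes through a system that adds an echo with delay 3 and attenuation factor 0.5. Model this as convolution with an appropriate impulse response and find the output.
Direct-path + delayed-attenuated-path model → impulse response h = [1, 0, 0, 0.5] (1 at lag 0, 0.5 at lag 3). Output y[n] = x[n] + 0.5·x[n - 3] (with x[n] = 0 outside 0..4): y[0] = 6 + 0.5×0 = 6; y[1] = 4 + 0.5×0 = 4; y[2] = 1 + 0.5×0 = 1; y[3] = 5 + 0.5×6 = 8.0; y[4] = 6 + 0.5×4 = 8.0; y[5] = 0 + 0.5×1 = 0.5; y[6] = 0 + 0.5×5 = 2.5; y[7] = 0 + 0.5×6 = 3.0. So y = [6, 4, 1, 8.0, 8.0, 0.5, 2.5, 3.0]

[6, 4, 1, 8.0, 8.0, 0.5, 2.5, 3.0]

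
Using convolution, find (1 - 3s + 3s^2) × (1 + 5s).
Ascending coefficients: a = [1, -3, 3], b = [1, 5]. c[0] = 1×1 = 1; c[1] = 1×5 + -3×1 = 2; c[2] = -3×5 + 3×1 = -12; c[3] = 3×5 = 15. Result coefficients: [1, 2, -12, 15] → 1 + 2s - 12s^2 + 15s^3

1 + 2s - 12s^2 + 15s^3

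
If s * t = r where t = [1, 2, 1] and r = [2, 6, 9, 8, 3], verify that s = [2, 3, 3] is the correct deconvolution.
Forward-compute [2, 3, 3] * [1, 2, 1]: r[0] = 2×1 = 2; r[1] = 2×2 + 3×1 = 7; r[2] = 2×1 + 3×2 + 3×1 = 11; r[3] = 3×1 + 3×2 = 9; r[4] = 3×1 = 3 → [2, 7, 11, 9, 3]. Does not match given r = [2, 6, 9, 8, 3].

Not verified. [2, 3, 3] * [1, 2, 1] = [2, 7, 11, 9, 3], which differs from [2, 6, 9, 8, 3] at index 1.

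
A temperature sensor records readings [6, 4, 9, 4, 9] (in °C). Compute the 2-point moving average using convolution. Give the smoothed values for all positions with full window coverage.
2-point moving average kernel = [1, 1]. Apply in 'valid' mode (full window coverage): avg[0] = (6 + 4) / 2 = 5.0; avg[1] = (4 + 9) / 2 = 6.5; avg[2] = (9 + 4) / 2 = 6.5; avg[3] = (4 + 9) / 2 = 6.5. Smoothed values: [5.0, 6.5, 6.5, 6.5]

[5.0, 6.5, 6.5, 6.5]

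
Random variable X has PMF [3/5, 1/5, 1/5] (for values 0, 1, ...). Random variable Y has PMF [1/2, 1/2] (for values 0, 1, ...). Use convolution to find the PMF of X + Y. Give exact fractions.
P(X+Y=k) = Σ_i P(X=i)·P(Y=k-i) — a convolution of [3/5, 1/5, 1/5] and [1/2, 1/2]. P(X+Y=0) = (3/5)×(1/2) = 3/10; P(X+Y=1) = (3/5)×(1/2) + (1/5)×(1/2) = 3/10 + 1/10 = 2/5; P(X+Y=2) = (1/5)×(1/2) + (1/5)×(1/2) = 1/10 + 1/10 = 1/5; P(X+Y=3) = (1/5)×(1/2) = 1/10. PMF: [3/10, 2/5, 1/5, 1/10] (sums to 1 ✓)

[3/10, 2/5, 1/5, 1/10]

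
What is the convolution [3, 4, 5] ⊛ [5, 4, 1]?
y[0] = 3×5 = 15; y[1] = 3×4 + 4×5 = 32; y[2] = 3×1 + 4×4 + 5×5 = 44; y[3] = 4×1 + 5×4 = 24; y[4] = 5×1 = 5

[15, 32, 44, 24, 5]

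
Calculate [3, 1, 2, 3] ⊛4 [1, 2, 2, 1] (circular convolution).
Use y[k] = Σ_j a[j]·b[(k-j) mod 4]. y[0] = 3×1 + 1×1 + 2×2 + 3×2 = 14; y[1] = 3×2 + 1×1 + 2×1 + 3×2 = 15; y[2] = 3×2 + 1×2 + 2×1 + 3×1 = 13; y[3] = 3×1 + 1×2 + 2×2 + 3×1 = 12. Result: [14, 15, 13, 12]

[14, 15, 13, 12]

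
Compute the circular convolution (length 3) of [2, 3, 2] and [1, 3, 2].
Use y[k] = Σ_j x[j]·h[(k-j) mod 3]. y[0] = 2×1 + 3×2 + 2×3 = 14; y[1] = 2×3 + 3×1 + 2×2 = 13; y[2] = 2×2 + 3×3 + 2×1 = 15. Result: [14, 13, 15]

[14, 13, 15]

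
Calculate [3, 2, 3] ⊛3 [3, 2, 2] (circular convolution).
Use y[k] = Σ_j x[j]·h[(k-j) mod 3]. y[0] = 3×3 + 2×2 + 3×2 = 19; y[1] = 3×2 + 2×3 + 3×2 = 18; y[2] = 3×2 + 2×2 + 3×3 = 19. Result: [19, 18, 19]

[19, 18, 19]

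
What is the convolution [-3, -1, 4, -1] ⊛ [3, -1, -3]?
y[0] = -3×3 = -9; y[1] = -3×-1 + -1×3 = 0; y[2] = -3×-3 + -1×-1 + 4×3 = 22; y[3] = -1×-3 + 4×-1 + -1×3 = -4; y[4] = 4×-3 + -1×-1 = -11; y[5] = -1×-3 = 3

[-9, 0, 22, -4, -11, 3]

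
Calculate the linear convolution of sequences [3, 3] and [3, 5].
y[0] = 3×3 = 9; y[1] = 3×5 + 3×3 = 24; y[2] = 3×5 = 15

[9, 24, 15]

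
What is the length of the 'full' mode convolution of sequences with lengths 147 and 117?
Linear/full convolution length: m + n - 1 = 147 + 117 - 1 = 263

263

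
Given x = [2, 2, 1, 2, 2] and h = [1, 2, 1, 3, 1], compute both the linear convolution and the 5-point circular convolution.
Linear: y_lin[0] = 2×1 = 2; y_lin[1] = 2×2 + 2×1 = 6; y_lin[2] = 2×1 + 2×2 + 1×1 = 7; y_lin[3] = 2×3 + 2×1 + 1×2 + 2×1 = 12; y_lin[4] = 2×1 + 2×3 + 1×1 + 2×2 + 2×1 = 15; y_lin[5] = 2×1 + 1×3 + 2×1 + 2×2 = 11; y_lin[6] = 1×1 + 2×3 + 2×1 = 9; y_lin[7] = 2×1 + 2×3 = 8; y_lin[8] = 2×1 = 2 → [2, 6, 7, 12, 15, 11, 9, 8, 2]. Circular (length 5): y[0] = 2×1 + 2×1 + 1×3 + 2×1 + 2×2 = 13; y[1] = 2×2 + 2×1 + 1×1 + 2×3 + 2×1 = 15; y[2] = 2×1 + 2×2 + 1×1 + 2×1 + 2×3 = 15; y[3] = 2×3 + 2×1 + 1×2 + 2×1 + 2×1 = 14; y[4] = 2×1 + 2×3 + 1×1 + 2×2 + 2×1 = 15 → [13, 15, 15, 14, 15]

Linear: [2, 6, 7, 12, 15, 11, 9, 8, 2], Circular: [13, 15, 15, 14, 15]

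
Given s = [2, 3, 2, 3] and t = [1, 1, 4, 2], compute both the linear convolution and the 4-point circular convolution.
Linear: y_lin[0] = 2×1 = 2; y_lin[1] = 2×1 + 3×1 = 5; y_lin[2] = 2×4 + 3×1 + 2×1 = 13; y_lin[3] = 2×2 + 3×4 + 2×1 + 3×1 = 21; y_lin[4] = 3×2 + 2×4 + 3×1 = 17; y_lin[5] = 2×2 + 3×4 = 16; y_lin[6] = 3×2 = 6 → [2, 5, 13, 21, 17, 16, 6]. Circular (length 4): y[0] = 2×1 + 3×2 + 2×4 + 3×1 = 19; y[1] = 2×1 + 3×1 + 2×2 + 3×4 = 21; y[2] = 2×4 + 3×1 + 2×1 + 3×2 = 19; y[3] = 2×2 + 3×4 + 2×1 + 3×1 = 21 → [19, 21, 19, 21]

Linear: [2, 5, 13, 21, 17, 16, 6], Circular: [19, 21, 19, 21]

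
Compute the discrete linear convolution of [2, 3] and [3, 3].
y[0] = 2×3 = 6; y[1] = 2×3 + 3×3 = 15; y[2] = 3×3 = 9

[6, 15, 9]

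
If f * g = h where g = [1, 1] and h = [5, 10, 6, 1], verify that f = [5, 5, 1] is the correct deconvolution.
Forward-compute [5, 5, 1] * [1, 1]: h[0] = 5×1 = 5; h[1] = 5×1 + 5×1 = 10; h[2] = 5×1 + 1×1 = 6; h[3] = 1×1 = 1 → [5, 10, 6, 1]. Matches given h = [5, 10, 6, 1], so verified.

Verified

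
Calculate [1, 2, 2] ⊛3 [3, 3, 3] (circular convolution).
Use y[k] = Σ_j a[j]·b[(k-j) mod 3]. y[0] = 1×3 + 2×3 + 2×3 = 15; y[1] = 1×3 + 2×3 + 2×3 = 15; y[2] = 1×3 + 2×3 + 2×3 = 15. Result: [15, 15, 15]

[15, 15, 15]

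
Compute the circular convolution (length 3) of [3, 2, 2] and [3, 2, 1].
Use y[k] = Σ_j f[j]·g[(k-j) mod 3]. y[0] = 3×3 + 2×1 + 2×2 = 15; y[1] = 3×2 + 2×3 + 2×1 = 14; y[2] = 3×1 + 2×2 + 2×3 = 13. Result: [15, 14, 13]

[15, 14, 13]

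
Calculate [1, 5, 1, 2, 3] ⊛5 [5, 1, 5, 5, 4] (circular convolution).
Use y[k] = Σ_j f[j]·g[(k-j) mod 5]. y[0] = 1×5 + 5×4 + 1×5 + 2×5 + 3×1 = 43; y[1] = 1×1 + 5×5 + 1×4 + 2×5 + 3×5 = 55; y[2] = 1×5 + 5×1 + 1×5 + 2×4 + 3×5 = 38; y[3] = 1×5 + 5×5 + 1×1 + 2×5 + 3×4 = 53; y[4] = 1×4 + 5×5 + 1×5 + 2×1 + 3×5 = 51. Result: [43, 55, 38, 53, 51]

[43, 55, 38, 53, 51]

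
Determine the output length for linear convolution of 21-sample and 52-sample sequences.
Linear/full convolution length: m + n - 1 = 21 + 52 - 1 = 72

72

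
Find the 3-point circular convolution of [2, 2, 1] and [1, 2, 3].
Use y[k] = Σ_j a[j]·b[(k-j) mod 3]. y[0] = 2×1 + 2×3 + 1×2 = 10; y[1] = 2×2 + 2×1 + 1×3 = 9; y[2] = 2×3 + 2×2 + 1×1 = 11. Result: [10, 9, 11]

[10, 9, 11]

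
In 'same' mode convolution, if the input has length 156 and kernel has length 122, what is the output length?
'Same' mode returns an output with the same length as the input: 156

156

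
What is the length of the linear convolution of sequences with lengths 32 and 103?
Linear/full convolution length: m + n - 1 = 32 + 103 - 1 = 134

134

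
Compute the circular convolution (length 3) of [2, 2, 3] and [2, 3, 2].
Use y[k] = Σ_j s[j]·t[(k-j) mod 3]. y[0] = 2×2 + 2×2 + 3×3 = 17; y[1] = 2×3 + 2×2 + 3×2 = 16; y[2] = 2×2 + 2×3 + 3×2 = 16. Result: [17, 16, 16]

[17, 16, 16]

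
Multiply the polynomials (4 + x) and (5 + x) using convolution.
Ascending coefficients: a = [4, 1], b = [5, 1]. c[0] = 4×5 = 20; c[1] = 4×1 + 1×5 = 9; c[2] = 1×1 = 1. Result coefficients: [20, 9, 1] → 20 + 9x + x^2

20 + 9x + x^2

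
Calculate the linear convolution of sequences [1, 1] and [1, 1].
y[0] = 1×1 = 1; y[1] = 1×1 + 1×1 = 2; y[2] = 1×1 = 1

[1, 2, 1]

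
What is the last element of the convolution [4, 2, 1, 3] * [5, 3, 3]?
Use y[k] = Σ_i a[i]·b[k-i] at k=5. y[5] = 3×3 = 9

9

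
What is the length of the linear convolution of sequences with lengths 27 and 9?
Linear/full convolution length: m + n - 1 = 27 + 9 - 1 = 35

35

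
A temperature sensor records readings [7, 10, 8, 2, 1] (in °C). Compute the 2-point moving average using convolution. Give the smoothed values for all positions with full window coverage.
2-point moving average kernel = [1, 1]. Apply in 'valid' mode (full window coverage): avg[0] = (7 + 10) / 2 = 8.5; avg[1] = (10 + 8) / 2 = 9.0; avg[2] = (8 + 2) / 2 = 5.0; avg[3] = (2 + 1) / 2 = 1.5. Smoothed values: [8.5, 9.0, 5.0, 1.5]

[8.5, 9.0, 5.0, 1.5]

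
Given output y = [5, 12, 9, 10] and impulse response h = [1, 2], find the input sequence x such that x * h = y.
Deconvolve y=[5, 12, 9, 10] by h=[1, 2]. Since h[0]=1, solve forward: x[0] = y[0] / 1 = 5; x[1] = (y[1] - 5×2) / 1 = 2; x[2] = (y[2] - 2×2) / 1 = 5. So x = [5, 2, 5]. Check by forward convolution: y[0] = 5×1 = 5; y[1] = 5×2 + 2×1 = 12; y[2] = 2×2 + 5×1 = 9; y[3] = 5×2 = 10

[5, 2, 5]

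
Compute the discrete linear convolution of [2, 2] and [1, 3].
y[0] = 2×1 = 2; y[1] = 2×3 + 2×1 = 8; y[2] = 2×3 = 6

[2, 8, 6]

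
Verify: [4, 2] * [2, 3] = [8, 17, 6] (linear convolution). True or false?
Recompute linear convolution of [4, 2] and [2, 3]: y[0] = 4×2 = 8; y[1] = 4×3 + 2×2 = 16; y[2] = 2×3 = 6 → [8, 16, 6]. Compare to given [8, 17, 6]: they differ at index 1: given 17, correct 16, so answer: No

No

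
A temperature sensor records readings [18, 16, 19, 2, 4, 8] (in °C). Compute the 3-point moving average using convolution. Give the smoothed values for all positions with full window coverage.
3-point moving average kernel = [1, 1, 1]. Apply in 'valid' mode (full window coverage): avg[0] = (18 + 16 + 19) / 3 = 17.67; avg[1] = (16 + 19 + 2) / 3 = 12.33; avg[2] = (19 + 2 + 4) / 3 = 8.33; avg[3] = (2 + 4 + 8) / 3 = 4.67. Smoothed values: [17.67, 12.33, 8.33, 4.67]

[17.67, 12.33, 8.33, 4.67]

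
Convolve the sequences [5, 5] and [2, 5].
y[0] = 5×2 = 10; y[1] = 5×5 + 5×2 = 35; y[2] = 5×5 = 25

[10, 35, 25]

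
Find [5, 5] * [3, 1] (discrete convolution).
y[0] = 5×3 = 15; y[1] = 5×1 + 5×3 = 20; y[2] = 5×1 = 5

[15, 20, 5]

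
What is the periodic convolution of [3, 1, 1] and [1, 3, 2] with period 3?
Use y[k] = Σ_j a[j]·b[(k-j) mod 3]. y[0] = 3×1 + 1×2 + 1×3 = 8; y[1] = 3×3 + 1×1 + 1×2 = 12; y[2] = 3×2 + 1×3 + 1×1 = 10. Result: [8, 12, 10]

[8, 12, 10]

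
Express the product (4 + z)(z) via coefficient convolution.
Ascending coefficients: a = [4, 1], b = [0, 1]. c[0] = 4×0 = 0; c[1] = 4×1 + 1×0 = 4; c[2] = 1×1 = 1. Result coefficients: [0, 4, 1] → 4z + z^2

4z + z^2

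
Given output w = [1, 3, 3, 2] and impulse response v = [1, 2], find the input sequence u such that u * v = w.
Deconvolve w=[1, 3, 3, 2] by v=[1, 2]. Since v[0]=1, solve forward: u[0] = w[0] / 1 = 1; u[1] = (w[1] - 1×2) / 1 = 1; u[2] = (w[2] - 1×2) / 1 = 1. So u = [1, 1, 1]. Check by forward convolution: w[0] = 1×1 = 1; w[1] = 1×2 + 1×1 = 3; w[2] = 1×2 + 1×1 = 3; w[3] = 1×2 = 2

[1, 1, 1]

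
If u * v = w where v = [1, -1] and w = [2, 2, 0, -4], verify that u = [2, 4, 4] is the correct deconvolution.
Forward-compute [2, 4, 4] * [1, -1]: w[0] = 2×1 = 2; w[1] = 2×-1 + 4×1 = 2; w[2] = 4×-1 + 4×1 = 0; w[3] = 4×-1 = -4 → [2, 2, 0, -4]. Matches given w = [2, 2, 0, -4], so verified.

Verified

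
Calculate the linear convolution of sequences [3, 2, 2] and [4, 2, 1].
y[0] = 3×4 = 12; y[1] = 3×2 + 2×4 = 14; y[2] = 3×1 + 2×2 + 2×4 = 15; y[3] = 2×1 + 2×2 = 6; y[4] = 2×1 = 2

[12, 14, 15, 6, 2]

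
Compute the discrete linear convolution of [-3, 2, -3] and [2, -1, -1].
y[0] = -3×2 = -6; y[1] = -3×-1 + 2×2 = 7; y[2] = -3×-1 + 2×-1 + -3×2 = -5; y[3] = 2×-1 + -3×-1 = 1; y[4] = -3×-1 = 3

[-6, 7, -5, 1, 3]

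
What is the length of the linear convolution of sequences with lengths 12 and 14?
Linear/full convolution length: m + n - 1 = 12 + 14 - 1 = 25

25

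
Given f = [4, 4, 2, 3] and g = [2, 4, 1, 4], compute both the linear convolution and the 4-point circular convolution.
Linear: y_lin[0] = 4×2 = 8; y_lin[1] = 4×4 + 4×2 = 24; y_lin[2] = 4×1 + 4×4 + 2×2 = 24; y_lin[3] = 4×4 + 4×1 + 2×4 + 3×2 = 34; y_lin[4] = 4×4 + 2×1 + 3×4 = 30; y_lin[5] = 2×4 + 3×1 = 11; y_lin[6] = 3×4 = 12 → [8, 24, 24, 34, 30, 11, 12]. Circular (length 4): y[0] = 4×2 + 4×4 + 2×1 + 3×4 = 38; y[1] = 4×4 + 4×2 + 2×4 + 3×1 = 35; y[2] = 4×1 + 4×4 + 2×2 + 3×4 = 36; y[3] = 4×4 + 4×1 + 2×4 + 3×2 = 34 → [38, 35, 36, 34]

Linear: [8, 24, 24, 34, 30, 11, 12], Circular: [38, 35, 36, 34]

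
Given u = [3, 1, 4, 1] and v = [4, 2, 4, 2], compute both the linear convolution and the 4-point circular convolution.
Linear: y_lin[0] = 3×4 = 12; y_lin[1] = 3×2 + 1×4 = 10; y_lin[2] = 3×4 + 1×2 + 4×4 = 30; y_lin[3] = 3×2 + 1×4 + 4×2 + 1×4 = 22; y_lin[4] = 1×2 + 4×4 + 1×2 = 20; y_lin[5] = 4×2 + 1×4 = 12; y_lin[6] = 1×2 = 2 → [12, 10, 30, 22, 20, 12, 2]. Circular (length 4): y[0] = 3×4 + 1×2 + 4×4 + 1×2 = 32; y[1] = 3×2 + 1×4 + 4×2 + 1×4 = 22; y[2] = 3×4 + 1×2 + 4×4 + 1×2 = 32; y[3] = 3×2 + 1×4 + 4×2 + 1×4 = 22 → [32, 22, 32, 22]

Linear: [12, 10, 30, 22, 20, 12, 2], Circular: [32, 22, 32, 22]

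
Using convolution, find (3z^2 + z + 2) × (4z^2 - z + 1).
Ascending coefficients: a = [2, 1, 3], b = [1, -1, 4]. c[0] = 2×1 = 2; c[1] = 2×-1 + 1×1 = -1; c[2] = 2×4 + 1×-1 + 3×1 = 10; c[3] = 1×4 + 3×-1 = 1; c[4] = 3×4 = 12. Result coefficients: [2, -1, 10, 1, 12] → 12z^4 + z^3 + 10z^2 - z + 2

12z^4 + z^3 + 10z^2 - z + 2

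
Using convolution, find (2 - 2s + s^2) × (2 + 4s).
Ascending coefficients: a = [2, -2, 1], b = [2, 4]. c[0] = 2×2 = 4; c[1] = 2×4 + -2×2 = 4; c[2] = -2×4 + 1×2 = -6; c[3] = 1×4 = 4. Result coefficients: [4, 4, -6, 4] → 4 + 4s - 6s^2 + 4s^3

4 + 4s - 6s^2 + 4s^3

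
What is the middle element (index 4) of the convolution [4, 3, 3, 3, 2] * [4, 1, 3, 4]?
Use y[k] = Σ_i a[i]·b[k-i] at k=4. y[4] = 3×4 + 3×3 + 3×1 + 2×4 = 32

32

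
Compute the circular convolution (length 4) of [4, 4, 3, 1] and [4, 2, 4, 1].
Use y[k] = Σ_j a[j]·b[(k-j) mod 4]. y[0] = 4×4 + 4×1 + 3×4 + 1×2 = 34; y[1] = 4×2 + 4×4 + 3×1 + 1×4 = 31; y[2] = 4×4 + 4×2 + 3×4 + 1×1 = 37; y[3] = 4×1 + 4×4 + 3×2 + 1×4 = 30. Result: [34, 31, 37, 30]

[34, 31, 37, 30]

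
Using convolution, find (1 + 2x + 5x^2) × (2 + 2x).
Ascending coefficients: a = [1, 2, 5], b = [2, 2]. c[0] = 1×2 = 2; c[1] = 1×2 + 2×2 = 6; c[2] = 2×2 + 5×2 = 14; c[3] = 5×2 = 10. Result coefficients: [2, 6, 14, 10] → 2 + 6x + 14x^2 + 10x^3

2 + 6x + 14x^2 + 10x^3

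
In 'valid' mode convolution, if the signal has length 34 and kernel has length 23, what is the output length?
'Valid' mode counts only positions where the kernel fully overlaps the signal: m - n + 1 = 34 - 23 + 1 = 12

12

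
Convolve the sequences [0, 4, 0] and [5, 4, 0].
y[0] = 0×5 = 0; y[1] = 0×4 + 4×5 = 20; y[2] = 0×0 + 4×4 + 0×5 = 16; y[3] = 4×0 + 0×4 = 0; y[4] = 0×0 = 0

[0, 20, 16, 0, 0]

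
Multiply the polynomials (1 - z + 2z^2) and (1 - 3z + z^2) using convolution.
Ascending coefficients: a = [1, -1, 2], b = [1, -3, 1]. c[0] = 1×1 = 1; c[1] = 1×-3 + -1×1 = -4; c[2] = 1×1 + -1×-3 + 2×1 = 6; c[3] = -1×1 + 2×-3 = -7; c[4] = 2×1 = 2. Result coefficients: [1, -4, 6, -7, 2] → 1 - 4z + 6z^2 - 7z^3 + 2z^4

1 - 4z + 6z^2 - 7z^3 + 2z^4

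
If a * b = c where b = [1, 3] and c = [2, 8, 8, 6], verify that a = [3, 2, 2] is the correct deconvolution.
Forward-compute [3, 2, 2] * [1, 3]: c[0] = 3×1 = 3; c[1] = 3×3 + 2×1 = 11; c[2] = 2×3 + 2×1 = 8; c[3] = 2×3 = 6 → [3, 11, 8, 6]. Does not match given c = [2, 8, 8, 6].

Not verified. [3, 2, 2] * [1, 3] = [3, 11, 8, 6], which differs from [2, 8, 8, 6] at index 0.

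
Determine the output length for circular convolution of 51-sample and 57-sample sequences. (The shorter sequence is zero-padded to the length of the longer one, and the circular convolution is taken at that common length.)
Circular convolution (zero-padding the shorter input) has length max(m, n) = max(51, 57) = 57

57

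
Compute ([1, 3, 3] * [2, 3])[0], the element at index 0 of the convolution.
Use y[k] = Σ_i a[i]·b[k-i] at k=0. y[0] = 1×2 = 2

2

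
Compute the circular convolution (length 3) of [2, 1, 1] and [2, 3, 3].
Use y[k] = Σ_j f[j]·g[(k-j) mod 3]. y[0] = 2×2 + 1×3 + 1×3 = 10; y[1] = 2×3 + 1×2 + 1×3 = 11; y[2] = 2×3 + 1×3 + 1×2 = 11. Result: [10, 11, 11]

[10, 11, 11]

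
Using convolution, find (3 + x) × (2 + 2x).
Ascending coefficients: a = [3, 1], b = [2, 2]. c[0] = 3×2 = 6; c[1] = 3×2 + 1×2 = 8; c[2] = 1×2 = 2. Result coefficients: [6, 8, 2] → 6 + 8x + 2x^2

6 + 8x + 2x^2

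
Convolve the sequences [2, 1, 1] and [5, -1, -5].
y[0] = 2×5 = 10; y[1] = 2×-1 + 1×5 = 3; y[2] = 2×-5 + 1×-1 + 1×5 = -6; y[3] = 1×-5 + 1×-1 = -6; y[4] = 1×-5 = -5

[10, 3, -6, -6, -5]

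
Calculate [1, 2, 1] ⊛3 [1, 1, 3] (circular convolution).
Use y[k] = Σ_j s[j]·t[(k-j) mod 3]. y[0] = 1×1 + 2×3 + 1×1 = 8; y[1] = 1×1 + 2×1 + 1×3 = 6; y[2] = 1×3 + 2×1 + 1×1 = 6. Result: [8, 6, 6]

[8, 6, 6]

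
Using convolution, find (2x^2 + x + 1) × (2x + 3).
Ascending coefficients: a = [1, 1, 2], b = [3, 2]. c[0] = 1×3 = 3; c[1] = 1×2 + 1×3 = 5; c[2] = 1×2 + 2×3 = 8; c[3] = 2×2 = 4. Result coefficients: [3, 5, 8, 4] → 4x^3 + 8x^2 + 5x + 3

4x^3 + 8x^2 + 5x + 3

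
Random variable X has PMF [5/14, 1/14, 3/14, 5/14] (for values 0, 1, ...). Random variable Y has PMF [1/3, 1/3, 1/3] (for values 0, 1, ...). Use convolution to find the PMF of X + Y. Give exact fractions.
P(X+Y=k) = Σ_i P(X=i)·P(Y=k-i) — a convolution of [5/14, 1/14, 3/14, 5/14] and [1/3, 1/3, 1/3]. P(X+Y=0) = (5/14)×(1/3) = 5/42; P(X+Y=1) = (5/14)×(1/3) + (1/14)×(1/3) = 5/42 + 1/42 = 1/7; P(X+Y=2) = (5/14)×(1/3) + (1/14)×(1/3) + (3/14)×(1/3) = 5/42 + 1/42 + 1/14 = 3/14; P(X+Y=3) = (1/14)×(1/3) + (3/14)×(1/3) + (5/14)×(1/3) = 1/42 + 1/14 + 5/42 = 3/14; P(X+Y=4) = (3/14)×(1/3) + (5/14)×(1/3) = 1/14 + 5/42 = 4/21; P(X+Y=5) = (5/14)×(1/3) = 5/42. PMF: [5/42, 1/7, 3/14, 3/14, 4/21, 5/42] (sums to 1 ✓)

[5/42, 1/7, 3/14, 3/14, 4/21, 5/42]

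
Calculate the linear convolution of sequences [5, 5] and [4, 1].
y[0] = 5×4 = 20; y[1] = 5×1 + 5×4 = 25; y[2] = 5×1 = 5

[20, 25, 5]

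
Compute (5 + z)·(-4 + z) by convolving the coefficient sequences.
Ascending coefficients: a = [5, 1], b = [-4, 1]. c[0] = 5×-4 = -20; c[1] = 5×1 + 1×-4 = 1; c[2] = 1×1 = 1. Result coefficients: [-20, 1, 1] → -20 + z + z^2

-20 + z + z^2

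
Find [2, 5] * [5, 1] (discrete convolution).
y[0] = 2×5 = 10; y[1] = 2×1 + 5×5 = 27; y[2] = 5×1 = 5

[10, 27, 5]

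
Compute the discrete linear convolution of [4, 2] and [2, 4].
y[0] = 4×2 = 8; y[1] = 4×4 + 2×2 = 20; y[2] = 2×4 = 8

[8, 20, 8]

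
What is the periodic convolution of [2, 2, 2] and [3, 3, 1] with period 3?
Use y[k] = Σ_j a[j]·b[(k-j) mod 3]. y[0] = 2×3 + 2×1 + 2×3 = 14; y[1] = 2×3 + 2×3 + 2×1 = 14; y[2] = 2×1 + 2×3 + 2×3 = 14. Result: [14, 14, 14]

[14, 14, 14]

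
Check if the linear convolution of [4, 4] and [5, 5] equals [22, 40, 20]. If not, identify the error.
Recompute linear convolution of [4, 4] and [5, 5]: y[0] = 4×5 = 20; y[1] = 4×5 + 4×5 = 40; y[2] = 4×5 = 20 → [20, 40, 20]. Compare to given [22, 40, 20]: they differ at index 0: given 22, correct 20, so answer: No

No. Error at index 0: given 22, correct 20.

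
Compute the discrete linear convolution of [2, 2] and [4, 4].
y[0] = 2×4 = 8; y[1] = 2×4 + 2×4 = 16; y[2] = 2×4 = 8

[8, 16, 8]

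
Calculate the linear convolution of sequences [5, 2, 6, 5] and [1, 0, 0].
y[0] = 5×1 = 5; y[1] = 5×0 + 2×1 = 2; y[2] = 5×0 + 2×0 + 6×1 = 6; y[3] = 2×0 + 6×0 + 5×1 = 5; y[4] = 6×0 + 5×0 = 0; y[5] = 5×0 = 0

[5, 2, 6, 5, 0, 0]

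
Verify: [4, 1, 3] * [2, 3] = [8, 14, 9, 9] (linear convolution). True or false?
Recompute linear convolution of [4, 1, 3] and [2, 3]: y[0] = 4×2 = 8; y[1] = 4×3 + 1×2 = 14; y[2] = 1×3 + 3×2 = 9; y[3] = 3×3 = 9 → [8, 14, 9, 9]. Given [8, 14, 9, 9] matches, so answer: Yes

Yes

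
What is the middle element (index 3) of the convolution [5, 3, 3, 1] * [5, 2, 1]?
Use y[k] = Σ_i a[i]·b[k-i] at k=3. y[3] = 3×1 + 3×2 + 1×5 = 14

14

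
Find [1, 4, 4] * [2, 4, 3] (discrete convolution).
y[0] = 1×2 = 2; y[1] = 1×4 + 4×2 = 12; y[2] = 1×3 + 4×4 + 4×2 = 27; y[3] = 4×3 + 4×4 = 28; y[4] = 4×3 = 12

[2, 12, 27, 28, 12]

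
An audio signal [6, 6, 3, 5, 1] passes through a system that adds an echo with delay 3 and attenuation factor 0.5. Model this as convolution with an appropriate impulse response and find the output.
Direct-path + delayed-attenuated-path model → impulse response h = [1, 0, 0, 0.5] (1 at lag 0, 0.5 at lag 3). Output y[n] = x[n] + 0.5·x[n - 3] (with x[n] = 0 outside 0..4): y[0] = 6 + 0.5×0 = 6; y[1] = 6 + 0.5×0 = 6; y[2] = 3 + 0.5×0 = 3; y[3] = 5 + 0.5×6 = 8.0; y[4] = 1 + 0.5×6 = 4.0; y[5] = 0 + 0.5×3 = 1.5; y[6] = 0 + 0.5×5 = 2.5; y[7] = 0 + 0.5×1 = 0.5. So y = [6, 6, 3, 8.0, 4.0, 1.5, 2.5, 0.5]

[6, 6, 3, 8.0, 4.0, 1.5, 2.5, 0.5]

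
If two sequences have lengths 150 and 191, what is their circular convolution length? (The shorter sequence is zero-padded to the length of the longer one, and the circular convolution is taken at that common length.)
Circular convolution (zero-padding the shorter input) has length max(m, n) = max(150, 191) = 191

191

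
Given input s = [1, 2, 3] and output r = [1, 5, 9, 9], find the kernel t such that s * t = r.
Output length 4 = len(s) + len(t) - 1 ⇒ len(t) = 2. Solve t forward using t[k] = (r[k] - Σ_{i≥1} s[i]·t[k-i]) / s[0]: t[0] = r[0] / s[0] = 1 / 1 = 1; t[1] = (r[1] - 2×1) / s[0] = (5 - 2×1) / 1 = 3. So t = [1, 3]. Forward-check [1, 2, 3] * [1, 3]: r[0] = 1×1 = 1; r[1] = 1×3 + 2×1 = 5; r[2] = 2×3 + 3×1 = 9; r[3] = 3×3 = 9 → [1, 5, 9, 9] ✓

[1, 3]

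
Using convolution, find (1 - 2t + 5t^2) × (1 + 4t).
Ascending coefficients: a = [1, -2, 5], b = [1, 4]. c[0] = 1×1 = 1; c[1] = 1×4 + -2×1 = 2; c[2] = -2×4 + 5×1 = -3; c[3] = 5×4 = 20. Result coefficients: [1, 2, -3, 20] → 1 + 2t - 3t^2 + 20t^3

1 + 2t - 3t^2 + 20t^3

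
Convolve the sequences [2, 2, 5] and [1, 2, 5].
y[0] = 2×1 = 2; y[1] = 2×2 + 2×1 = 6; y[2] = 2×5 + 2×2 + 5×1 = 19; y[3] = 2×5 + 5×2 = 20; y[4] = 5×5 = 25

[2, 6, 19, 20, 25]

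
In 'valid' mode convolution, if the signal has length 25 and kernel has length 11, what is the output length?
'Valid' mode counts only positions where the kernel fully overlaps the signal: m - n + 1 = 25 - 11 + 1 = 15

15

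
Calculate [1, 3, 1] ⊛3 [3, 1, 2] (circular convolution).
Use y[k] = Σ_j x[j]·h[(k-j) mod 3]. y[0] = 1×3 + 3×2 + 1×1 = 10; y[1] = 1×1 + 3×3 + 1×2 = 12; y[2] = 1×2 + 3×1 + 1×3 = 8. Result: [10, 12, 8]

[10, 12, 8]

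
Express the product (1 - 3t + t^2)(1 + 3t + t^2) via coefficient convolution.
Ascending coefficients: a = [1, -3, 1], b = [1, 3, 1]. c[0] = 1×1 = 1; c[1] = 1×3 + -3×1 = 0; c[2] = 1×1 + -3×3 + 1×1 = -7; c[3] = -3×1 + 1×3 = 0; c[4] = 1×1 = 1. Result coefficients: [1, 0, -7, 0, 1] → 1 - 7t^2 + t^4

1 - 7t^2 + t^4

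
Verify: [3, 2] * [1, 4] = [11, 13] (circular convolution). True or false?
Recompute circular convolution of [3, 2] and [1, 4]: y[0] = 3×1 + 2×4 = 11; y[1] = 3×4 + 2×1 = 14 → [11, 14]. Compare to given [11, 13]: they differ at index 1: given 13, correct 14, so answer: No

No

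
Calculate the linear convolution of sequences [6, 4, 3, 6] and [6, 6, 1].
y[0] = 6×6 = 36; y[1] = 6×6 + 4×6 = 60; y[2] = 6×1 + 4×6 + 3×6 = 48; y[3] = 4×1 + 3×6 + 6×6 = 58; y[4] = 3×1 + 6×6 = 39; y[5] = 6×1 = 6

[36, 60, 48, 58, 39, 6]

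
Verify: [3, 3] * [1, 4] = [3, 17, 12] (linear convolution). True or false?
Recompute linear convolution of [3, 3] and [1, 4]: y[0] = 3×1 = 3; y[1] = 3×4 + 3×1 = 15; y[2] = 3×4 = 12 → [3, 15, 12]. Compare to given [3, 17, 12]: they differ at index 1: given 17, correct 15, so answer: No

No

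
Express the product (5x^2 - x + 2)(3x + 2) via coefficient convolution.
Ascending coefficients: a = [2, -1, 5], b = [2, 3]. c[0] = 2×2 = 4; c[1] = 2×3 + -1×2 = 4; c[2] = -1×3 + 5×2 = 7; c[3] = 5×3 = 15. Result coefficients: [4, 4, 7, 15] → 15x^3 + 7x^2 + 4x + 4

15x^3 + 7x^2 + 4x + 4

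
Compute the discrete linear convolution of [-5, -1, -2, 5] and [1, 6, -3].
y[0] = -5×1 = -5; y[1] = -5×6 + -1×1 = -31; y[2] = -5×-3 + -1×6 + -2×1 = 7; y[3] = -1×-3 + -2×6 + 5×1 = -4; y[4] = -2×-3 + 5×6 = 36; y[5] = 5×-3 = -15

[-5, -31, 7, -4, 36, -15]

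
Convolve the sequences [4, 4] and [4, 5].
y[0] = 4×4 = 16; y[1] = 4×5 + 4×4 = 36; y[2] = 4×5 = 20

[16, 36, 20]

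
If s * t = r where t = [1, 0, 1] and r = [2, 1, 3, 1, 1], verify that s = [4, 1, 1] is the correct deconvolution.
Forward-compute [4, 1, 1] * [1, 0, 1]: r[0] = 4×1 = 4; r[1] = 4×0 + 1×1 = 1; r[2] = 4×1 + 1×0 + 1×1 = 5; r[3] = 1×1 + 1×0 = 1; r[4] = 1×1 = 1 → [4, 1, 5, 1, 1]. Does not match given r = [2, 1, 3, 1, 1].

Not verified. [4, 1, 1] * [1, 0, 1] = [4, 1, 5, 1, 1], which differs from [2, 1, 3, 1, 1] at index 0.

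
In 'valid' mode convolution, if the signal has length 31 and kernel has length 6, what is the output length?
'Valid' mode counts only positions where the kernel fully overlaps the signal: m - n + 1 = 31 - 6 + 1 = 26

26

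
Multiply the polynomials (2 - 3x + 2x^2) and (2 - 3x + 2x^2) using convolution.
Ascending coefficients: a = [2, -3, 2], b = [2, -3, 2]. c[0] = 2×2 = 4; c[1] = 2×-3 + -3×2 = -12; c[2] = 2×2 + -3×-3 + 2×2 = 17; c[3] = -3×2 + 2×-3 = -12; c[4] = 2×2 = 4. Result coefficients: [4, -12, 17, -12, 4] → 4 - 12x + 17x^2 - 12x^3 + 4x^4

4 - 12x + 17x^2 - 12x^3 + 4x^4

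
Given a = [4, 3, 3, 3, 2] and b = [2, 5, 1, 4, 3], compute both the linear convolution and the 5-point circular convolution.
Linear: y_lin[0] = 4×2 = 8; y_lin[1] = 4×5 + 3×2 = 26; y_lin[2] = 4×1 + 3×5 + 3×2 = 25; y_lin[3] = 4×4 + 3×1 + 3×5 + 3×2 = 40; y_lin[4] = 4×3 + 3×4 + 3×1 + 3×5 + 2×2 = 46; y_lin[5] = 3×3 + 3×4 + 3×1 + 2×5 = 34; y_lin[6] = 3×3 + 3×4 + 2×1 = 23; y_lin[7] = 3×3 + 2×4 = 17; y_lin[8] = 2×3 = 6 → [8, 26, 25, 40, 46, 34, 23, 17, 6]. Circular (length 5): y[0] = 4×2 + 3×3 + 3×4 + 3×1 + 2×5 = 42; y[1] = 4×5 + 3×2 + 3×3 + 3×4 + 2×1 = 49; y[2] = 4×1 + 3×5 + 3×2 + 3×3 + 2×4 = 42; y[3] = 4×4 + 3×1 + 3×5 + 3×2 + 2×3 = 46; y[4] = 4×3 + 3×4 + 3×1 + 3×5 + 2×2 = 46 → [42, 49, 42, 46, 46]

Linear: [8, 26, 25, 40, 46, 34, 23, 17, 6], Circular: [42, 49, 42, 46, 46]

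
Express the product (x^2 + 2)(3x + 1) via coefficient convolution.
Ascending coefficients: a = [2, 0, 1], b = [1, 3]. c[0] = 2×1 = 2; c[1] = 2×3 + 0×1 = 6; c[2] = 0×3 + 1×1 = 1; c[3] = 1×3 = 3. Result coefficients: [2, 6, 1, 3] → 3x^3 + x^2 + 6x + 2

3x^3 + x^2 + 6x + 2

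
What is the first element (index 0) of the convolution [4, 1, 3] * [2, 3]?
Use y[k] = Σ_i a[i]·b[k-i] at k=0. y[0] = 4×2 = 8

8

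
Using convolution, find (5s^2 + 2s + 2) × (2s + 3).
Ascending coefficients: a = [2, 2, 5], b = [3, 2]. c[0] = 2×3 = 6; c[1] = 2×2 + 2×3 = 10; c[2] = 2×2 + 5×3 = 19; c[3] = 5×2 = 10. Result coefficients: [6, 10, 19, 10] → 10s^3 + 19s^2 + 10s + 6

10s^3 + 19s^2 + 10s + 6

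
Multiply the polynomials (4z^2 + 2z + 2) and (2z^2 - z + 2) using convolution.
Ascending coefficients: a = [2, 2, 4], b = [2, -1, 2]. c[0] = 2×2 = 4; c[1] = 2×-1 + 2×2 = 2; c[2] = 2×2 + 2×-1 + 4×2 = 10; c[3] = 2×2 + 4×-1 = 0; c[4] = 4×2 = 8. Result coefficients: [4, 2, 10, 0, 8] → 8z^4 + 10z^2 + 2z + 4

8z^4 + 10z^2 + 2z + 4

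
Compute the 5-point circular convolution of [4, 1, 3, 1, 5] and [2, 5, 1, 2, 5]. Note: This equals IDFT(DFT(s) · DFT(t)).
Either evaluate y[k] = Σ_j s[j]·t[(k-j) mod 5] directly, or use IDFT(DFT(s) · DFT(t)). y[0] = 4×2 + 1×5 + 3×2 + 1×1 + 5×5 = 45; y[1] = 4×5 + 1×2 + 3×5 + 1×2 + 5×1 = 44; y[2] = 4×1 + 1×5 + 3×2 + 1×5 + 5×2 = 30; y[3] = 4×2 + 1×1 + 3×5 + 1×2 + 5×5 = 51; y[4] = 4×5 + 1×2 + 3×1 + 1×5 + 5×2 = 40. Result: [45, 44, 30, 51, 40]

[45, 44, 30, 51, 40]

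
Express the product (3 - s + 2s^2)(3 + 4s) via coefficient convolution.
Ascending coefficients: a = [3, -1, 2], b = [3, 4]. c[0] = 3×3 = 9; c[1] = 3×4 + -1×3 = 9; c[2] = -1×4 + 2×3 = 2; c[3] = 2×4 = 8. Result coefficients: [9, 9, 2, 8] → 9 + 9s + 2s^2 + 8s^3

9 + 9s + 2s^2 + 8s^3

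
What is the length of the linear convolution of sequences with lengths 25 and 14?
Linear/full convolution length: m + n - 1 = 25 + 14 - 1 = 38

38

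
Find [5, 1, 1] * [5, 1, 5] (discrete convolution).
y[0] = 5×5 = 25; y[1] = 5×1 + 1×5 = 10; y[2] = 5×5 + 1×1 + 1×5 = 31; y[3] = 1×5 + 1×1 = 6; y[4] = 1×5 = 5

[25, 10, 31, 6, 5]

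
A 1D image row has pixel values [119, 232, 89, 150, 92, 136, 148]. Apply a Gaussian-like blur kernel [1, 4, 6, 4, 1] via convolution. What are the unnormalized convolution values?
Convolve image row [119, 232, 89, 150, 92, 136, 148] with kernel [1, 4, 6, 4, 1]: y[0] = 119×1 = 119; y[1] = 119×4 + 232×1 = 708; y[2] = 119×6 + 232×4 + 89×1 = 1731; y[3] = 119×4 + 232×6 + 89×4 + 150×1 = 2374; y[4] = 119×1 + 232×4 + 89×6 + 150×4 + 92×1 = 2273; y[5] = 232×1 + 89×4 + 150×6 + 92×4 + 136×1 = 1992; y[6] = 89×1 + 150×4 + 92×6 + 136×4 + 148×1 = 1933; y[7] = 150×1 + 92×4 + 136×6 + 148×4 = 1926; y[8] = 92×1 + 136×4 + 148×6 = 1524; y[9] = 136×1 + 148×4 = 728; y[10] = 148×1 = 148 → [119, 708, 1731, 2374, 2273, 1992, 1933, 1926, 1524, 728, 148]. Normalization factor = sum(kernel) = 16.

[119, 708, 1731, 2374, 2273, 1992, 1933, 1926, 1524, 728, 148]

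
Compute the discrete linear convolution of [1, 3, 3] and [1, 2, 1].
y[0] = 1×1 = 1; y[1] = 1×2 + 3×1 = 5; y[2] = 1×1 + 3×2 + 3×1 = 10; y[3] = 3×1 + 3×2 = 9; y[4] = 3×1 = 3

[1, 5, 10, 9, 3]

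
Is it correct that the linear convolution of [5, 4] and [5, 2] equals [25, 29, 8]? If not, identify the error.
Recompute linear convolution of [5, 4] and [5, 2]: y[0] = 5×5 = 25; y[1] = 5×2 + 4×5 = 30; y[2] = 4×2 = 8 → [25, 30, 8]. Compare to given [25, 29, 8]: they differ at index 1: given 29, correct 30, so answer: No

No. Error at index 1: given 29, correct 30.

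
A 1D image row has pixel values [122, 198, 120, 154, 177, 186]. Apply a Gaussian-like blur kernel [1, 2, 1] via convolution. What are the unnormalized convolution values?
Convolve image row [122, 198, 120, 154, 177, 186] with kernel [1, 2, 1]: y[0] = 122×1 = 122; y[1] = 122×2 + 198×1 = 442; y[2] = 122×1 + 198×2 + 120×1 = 638; y[3] = 198×1 + 120×2 + 154×1 = 592; y[4] = 120×1 + 154×2 + 177×1 = 605; y[5] = 154×1 + 177×2 + 186×1 = 694; y[6] = 177×1 + 186×2 = 549; y[7] = 186×1 = 186 → [122, 442, 638, 592, 605, 694, 549, 186]. Normalization factor = sum(kernel) = 4.

[122, 442, 638, 592, 605, 694, 549, 186]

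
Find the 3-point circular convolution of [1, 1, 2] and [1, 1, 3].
Use y[k] = Σ_j a[j]·b[(k-j) mod 3]. y[0] = 1×1 + 1×3 + 2×1 = 6; y[1] = 1×1 + 1×1 + 2×3 = 8; y[2] = 1×3 + 1×1 + 2×1 = 6. Result: [6, 8, 6]

[6, 8, 6]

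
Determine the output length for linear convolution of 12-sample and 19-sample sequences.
Linear/full convolution length: m + n - 1 = 12 + 19 - 1 = 30

30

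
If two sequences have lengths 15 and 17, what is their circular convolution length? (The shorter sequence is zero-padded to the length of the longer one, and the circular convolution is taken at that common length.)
Circular convolution (zero-padding the shorter input) has length max(m, n) = max(15, 17) = 17

17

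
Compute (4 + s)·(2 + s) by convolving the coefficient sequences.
Ascending coefficients: a = [4, 1], b = [2, 1]. c[0] = 4×2 = 8; c[1] = 4×1 + 1×2 = 6; c[2] = 1×1 = 1. Result coefficients: [8, 6, 1] → 8 + 6s + s^2

8 + 6s + s^2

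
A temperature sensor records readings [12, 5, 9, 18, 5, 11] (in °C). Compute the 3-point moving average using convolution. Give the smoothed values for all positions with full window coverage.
3-point moving average kernel = [1, 1, 1]. Apply in 'valid' mode (full window coverage): avg[0] = (12 + 5 + 9) / 3 = 8.67; avg[1] = (5 + 9 + 18) / 3 = 10.67; avg[2] = (9 + 18 + 5) / 3 = 10.67; avg[3] = (18 + 5 + 11) / 3 = 11.33. Smoothed values: [8.67, 10.67, 10.67, 11.33]

[8.67, 10.67, 10.67, 11.33]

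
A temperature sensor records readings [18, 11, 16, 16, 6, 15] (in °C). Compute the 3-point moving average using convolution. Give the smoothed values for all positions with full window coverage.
3-point moving average kernel = [1, 1, 1]. Apply in 'valid' mode (full window coverage): avg[0] = (18 + 11 + 16) / 3 = 15.0; avg[1] = (11 + 16 + 16) / 3 = 14.33; avg[2] = (16 + 16 + 6) / 3 = 12.67; avg[3] = (16 + 6 + 15) / 3 = 12.33. Smoothed values: [15.0, 14.33, 12.67, 12.33]

[15.0, 14.33, 12.67, 12.33]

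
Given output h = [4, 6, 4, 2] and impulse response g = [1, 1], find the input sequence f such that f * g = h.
Deconvolve h=[4, 6, 4, 2] by g=[1, 1]. Since g[0]=1, solve forward: f[0] = h[0] / 1 = 4; f[1] = (h[1] - 4×1) / 1 = 2; f[2] = (h[2] - 2×1) / 1 = 2. So f = [4, 2, 2]. Check by forward convolution: h[0] = 4×1 = 4; h[1] = 4×1 + 2×1 = 6; h[2] = 2×1 + 2×1 = 4; h[3] = 2×1 = 2

[4, 2, 2]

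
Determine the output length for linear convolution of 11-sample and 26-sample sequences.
Linear/full convolution length: m + n - 1 = 11 + 26 - 1 = 36

36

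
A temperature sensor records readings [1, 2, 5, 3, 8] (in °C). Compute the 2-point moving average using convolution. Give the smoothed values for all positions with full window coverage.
2-point moving average kernel = [1, 1]. Apply in 'valid' mode (full window coverage): avg[0] = (1 + 2) / 2 = 1.5; avg[1] = (2 + 5) / 2 = 3.5; avg[2] = (5 + 3) / 2 = 4.0; avg[3] = (3 + 8) / 2 = 5.5. Smoothed values: [1.5, 3.5, 4.0, 5.5]

[1.5, 3.5, 4.0, 5.5]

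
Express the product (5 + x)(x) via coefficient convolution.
Ascending coefficients: a = [5, 1], b = [0, 1]. c[0] = 5×0 = 0; c[1] = 5×1 + 1×0 = 5; c[2] = 1×1 = 1. Result coefficients: [0, 5, 1] → 5x + x^2

5x + x^2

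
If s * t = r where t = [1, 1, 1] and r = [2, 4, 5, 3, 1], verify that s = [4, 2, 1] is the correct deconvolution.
Forward-compute [4, 2, 1] * [1, 1, 1]: r[0] = 4×1 = 4; r[1] = 4×1 + 2×1 = 6; r[2] = 4×1 + 2×1 + 1×1 = 7; r[3] = 2×1 + 1×1 = 3; r[4] = 1×1 = 1 → [4, 6, 7, 3, 1]. Does not match given r = [2, 4, 5, 3, 1].

Not verified. [4, 2, 1] * [1, 1, 1] = [4, 6, 7, 3, 1], which differs from [2, 4, 5, 3, 1] at index 0.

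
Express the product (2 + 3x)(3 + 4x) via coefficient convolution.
Ascending coefficients: a = [2, 3], b = [3, 4]. c[0] = 2×3 = 6; c[1] = 2×4 + 3×3 = 17; c[2] = 3×4 = 12. Result coefficients: [6, 17, 12] → 6 + 17x + 12x^2

6 + 17x + 12x^2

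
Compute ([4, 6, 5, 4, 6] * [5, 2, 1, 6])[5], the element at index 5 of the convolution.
Use y[k] = Σ_i a[i]·b[k-i] at k=5. y[5] = 5×6 + 4×1 + 6×2 = 46

46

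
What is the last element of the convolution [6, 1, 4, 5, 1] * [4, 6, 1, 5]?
Use y[k] = Σ_i a[i]·b[k-i] at k=7. y[7] = 1×5 = 5

5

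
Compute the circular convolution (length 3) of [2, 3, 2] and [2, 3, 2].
Use y[k] = Σ_j f[j]·g[(k-j) mod 3]. y[0] = 2×2 + 3×2 + 2×3 = 16; y[1] = 2×3 + 3×2 + 2×2 = 16; y[2] = 2×2 + 3×3 + 2×2 = 17. Result: [16, 16, 17]

[16, 16, 17]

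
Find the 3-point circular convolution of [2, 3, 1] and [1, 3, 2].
Use y[k] = Σ_j u[j]·v[(k-j) mod 3]. y[0] = 2×1 + 3×2 + 1×3 = 11; y[1] = 2×3 + 3×1 + 1×2 = 11; y[2] = 2×2 + 3×3 + 1×1 = 14. Result: [11, 11, 14]

[11, 11, 14]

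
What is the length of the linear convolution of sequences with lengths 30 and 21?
Linear/full convolution length: m + n - 1 = 30 + 21 - 1 = 50

50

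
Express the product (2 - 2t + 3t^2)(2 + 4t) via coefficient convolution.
Ascending coefficients: a = [2, -2, 3], b = [2, 4]. c[0] = 2×2 = 4; c[1] = 2×4 + -2×2 = 4; c[2] = -2×4 + 3×2 = -2; c[3] = 3×4 = 12. Result coefficients: [4, 4, -2, 12] → 4 + 4t - 2t^2 + 12t^3

4 + 4t - 2t^2 + 12t^3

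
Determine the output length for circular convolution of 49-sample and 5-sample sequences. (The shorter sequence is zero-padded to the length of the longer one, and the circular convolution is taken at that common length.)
Circular convolution (zero-padding the shorter input) has length max(m, n) = max(49, 5) = 49

49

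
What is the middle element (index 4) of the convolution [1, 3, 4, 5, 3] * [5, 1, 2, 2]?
Use y[k] = Σ_i a[i]·b[k-i] at k=4. y[4] = 3×2 + 4×2 + 5×1 + 3×5 = 34

34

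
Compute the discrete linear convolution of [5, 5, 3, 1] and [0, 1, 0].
y[0] = 5×0 = 0; y[1] = 5×1 + 5×0 = 5; y[2] = 5×0 + 5×1 + 3×0 = 5; y[3] = 5×0 + 3×1 + 1×0 = 3; y[4] = 3×0 + 1×1 = 1; y[5] = 1×0 = 0

[0, 5, 5, 3, 1, 0]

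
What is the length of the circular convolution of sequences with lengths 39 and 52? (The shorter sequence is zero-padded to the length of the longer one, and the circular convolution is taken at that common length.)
Circular convolution (zero-padding the shorter input) has length max(m, n) = max(39, 52) = 52

52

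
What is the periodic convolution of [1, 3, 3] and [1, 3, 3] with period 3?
Use y[k] = Σ_j f[j]·g[(k-j) mod 3]. y[0] = 1×1 + 3×3 + 3×3 = 19; y[1] = 1×3 + 3×1 + 3×3 = 15; y[2] = 1×3 + 3×3 + 3×1 = 15. Result: [19, 15, 15]

[19, 15, 15]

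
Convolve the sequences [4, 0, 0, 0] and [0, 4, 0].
y[0] = 4×0 = 0; y[1] = 4×4 + 0×0 = 16; y[2] = 4×0 + 0×4 + 0×0 = 0; y[3] = 0×0 + 0×4 + 0×0 = 0; y[4] = 0×0 + 0×4 = 0; y[5] = 0×0 = 0

[0, 16, 0, 0, 0, 0]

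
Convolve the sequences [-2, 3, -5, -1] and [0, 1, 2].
y[0] = -2×0 = 0; y[1] = -2×1 + 3×0 = -2; y[2] = -2×2 + 3×1 + -5×0 = -1; y[3] = 3×2 + -5×1 + -1×0 = 1; y[4] = -5×2 + -1×1 = -11; y[5] = -1×2 = -2

[0, -2, -1, 1, -11, -2]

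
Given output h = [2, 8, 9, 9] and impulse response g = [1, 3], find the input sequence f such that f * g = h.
Deconvolve h=[2, 8, 9, 9] by g=[1, 3]. Since g[0]=1, solve forward: f[0] = h[0] / 1 = 2; f[1] = (h[1] - 2×3) / 1 = 2; f[2] = (h[2] - 2×3) / 1 = 3. So f = [2, 2, 3]. Check by forward convolution: h[0] = 2×1 = 2; h[1] = 2×3 + 2×1 = 8; h[2] = 2×3 + 3×1 = 9; h[3] = 3×3 = 9

[2, 2, 3]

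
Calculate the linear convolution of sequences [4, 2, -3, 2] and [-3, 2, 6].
y[0] = 4×-3 = -12; y[1] = 4×2 + 2×-3 = 2; y[2] = 4×6 + 2×2 + -3×-3 = 37; y[3] = 2×6 + -3×2 + 2×-3 = 0; y[4] = -3×6 + 2×2 = -14; y[5] = 2×6 = 12

[-12, 2, 37, 0, -14, 12]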